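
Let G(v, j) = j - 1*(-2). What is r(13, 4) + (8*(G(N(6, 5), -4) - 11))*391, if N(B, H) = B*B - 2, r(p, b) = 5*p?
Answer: -40599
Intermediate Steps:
N(B, H) = -2 + B² (N(B, H) = B² - 2 = -2 + B²)
G(v, j) = 2 + j (G(v, j) = j + 2 = 2 + j)
r(13, 4) + (8*(G(N(6, 5), -4) - 11))*391 = 5*13 + (8*((2 - 4) - 11))*391 = 65 + (8*(-2 - 11))*391 = 65 + (8*(-13))*391 = 65 - 104*391 = 65 - 40664 = -40599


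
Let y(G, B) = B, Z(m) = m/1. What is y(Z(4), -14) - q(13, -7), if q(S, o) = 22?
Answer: -36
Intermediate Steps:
Z(m) = m (Z(m) = m*1 = m)
y(Z(4), -14) - q(13, -7) = -14 - 1*22 = -14 - 22 = -36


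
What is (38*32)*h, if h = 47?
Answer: 57152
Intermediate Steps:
(38*32)*h = (38*32)*47 = 1216*47 = 57152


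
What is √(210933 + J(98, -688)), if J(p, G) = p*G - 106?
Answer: √143403 ≈ 378.69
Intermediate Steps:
J(p, G) = -106 + G*p (J(p, G) = G*p - 106 = -106 + G*p)
√(210933 + J(98, -688)) = √(210933 + (-106 - 688*98)) = √(210933 + (-106 - 67424)) = √(210933 - 67530) = √143403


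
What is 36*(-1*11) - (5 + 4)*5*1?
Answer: -441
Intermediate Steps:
36*(-1*11) - (5 + 4)*5*1 = 36*(-11) - 9*5*1 = -396 - 1*45*1 = -396 - 45*1 = -396 - 45 = -441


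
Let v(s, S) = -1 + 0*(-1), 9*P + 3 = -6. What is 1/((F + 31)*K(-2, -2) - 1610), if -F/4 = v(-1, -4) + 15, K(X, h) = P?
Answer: -1/1585 ≈ -0.00063092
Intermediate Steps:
P = -1 (P = -⅓ + (⅑)*(-6) = -⅓ - ⅔ = -1)
v(s, S) = -1 (v(s, S) = -1 + 0 = -1)
K(X, h) = -1
F = -56 (F = -4*(-1 + 15) = -4*14 = -56)
1/((F + 31)*K(-2, -2) - 1610) = 1/((-56 + 31)*(-1) - 1610) = 1/(-25*(-1) - 1610) = 1/(25 - 1610) = 1/(-1585) = -1/1585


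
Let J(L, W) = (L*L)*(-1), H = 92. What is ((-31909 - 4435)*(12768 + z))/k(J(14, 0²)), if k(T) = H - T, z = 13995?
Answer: -40528103/12 ≈ -3.3773e+6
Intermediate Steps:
J(L, W) = -L² (J(L, W) = L²*(-1) = -L²)
k(T) = 92 - T
((-31909 - 4435)*(12768 + z))/k(J(14, 0²)) = ((-31909 - 4435)*(12768 + 13995))/(92 - (-1)*14²) = (-36344*26763)/(92 - (-1)*196) = -972674472/(92 - 1*(-196)) = -972674472/(92 + 196) = -972674472/288 = -972674472*1/288 = -40528103/12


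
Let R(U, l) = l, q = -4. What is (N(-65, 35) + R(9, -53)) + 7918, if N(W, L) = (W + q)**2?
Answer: 12626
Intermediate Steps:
N(W, L) = (-4 + W)**2 (N(W, L) = (W - 4)**2 = (-4 + W)**2)
(N(-65, 35) + R(9, -53)) + 7918 = ((-4 - 65)**2 - 53) + 7918 = ((-69)**2 - 53) + 7918 = (4761 - 53) + 7918 = 4708 + 7918 = 12626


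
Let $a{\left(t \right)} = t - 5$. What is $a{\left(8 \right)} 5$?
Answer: $15$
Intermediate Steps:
$a{\left(t \right)} = -5 + t$
$a{\left(8 \right)} 5 = \left(-5 + 8\right) 5 = 3 \cdot 5 = 15$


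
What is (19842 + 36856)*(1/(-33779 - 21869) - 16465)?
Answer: -25974610256029/27824 ≈ -9.3353e+8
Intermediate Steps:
(19842 + 36856)*(1/(-33779 - 21869) - 16465) = 56698*(1/(-55648) - 16465) = 56698*(-1/55648 - 16465) = 56698*(-916244321/55648) = -25974610256029/27824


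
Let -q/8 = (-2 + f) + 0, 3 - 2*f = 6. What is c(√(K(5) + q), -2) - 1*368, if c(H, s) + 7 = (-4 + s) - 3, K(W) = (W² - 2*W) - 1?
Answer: -384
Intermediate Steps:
f = -3/2 (f = 3/2 - ½*6 = 3/2 - 3 = -3/2 ≈ -1.5000)
K(W) = -1 + W² - 2*W
q = 28 (q = -8*((-2 - 3/2) + 0) = -8*(-7/2 + 0) = -8*(-7/2) = 28)
c(H, s) = -14 + s (c(H, s) = -7 + ((-4 + s) - 3) = -7 + (-7 + s) = -14 + s)
c(√(K(5) + q), -2) - 1*368 = (-14 - 2) - 1*368 = -16 - 368 = -384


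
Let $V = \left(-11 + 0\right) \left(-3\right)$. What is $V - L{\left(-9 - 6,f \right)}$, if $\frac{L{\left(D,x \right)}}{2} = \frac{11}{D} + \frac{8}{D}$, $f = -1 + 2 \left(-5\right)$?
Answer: $\frac{533}{15} \approx 35.533$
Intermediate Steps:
$V = 33$ ($V = \left(-11\right) \left(-3\right) = 33$)
$f = -11$ ($f = -1 - 10 = -11$)
$L{\left(D,x \right)} = \frac{38}{D}$ ($L{\left(D,x \right)} = 2 \left(\frac{11}{D} + \frac{8}{D}\right) = 2 \frac{19}{D} = \frac{38}{D}$)
$V - L{\left(-9 - 6,f \right)} = 33 - \frac{38}{-9 - 6} = 33 - \frac{38}{-15} = 33 - 38 \left(- \frac{1}{15}\right) = 33 - - \frac{38}{15} = 33 + \frac{38}{15} = \frac{533}{15}$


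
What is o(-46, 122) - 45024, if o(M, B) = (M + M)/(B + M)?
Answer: -855479/19 ≈ -45025.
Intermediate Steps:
o(M, B) = 2*M/(B + M) (o(M, B) = (2*M)/(B + M) = 2*M/(B + M))
o(-46, 122) - 45024 = 2*(-46)/(122 - 46) - 45024 = 2*(-46)/76 - 45024 = 2*(-46)*(1/76) - 45024 = -23/19 - 45024 = -855479/19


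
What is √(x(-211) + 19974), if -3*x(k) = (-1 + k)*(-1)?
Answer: √179130/3 ≈ 141.08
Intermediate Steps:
x(k) = -⅓ + k/3 (x(k) = -(-1 + k)*(-1)/3 = -(1 - k)/3 = -⅓ + k/3)
√(x(-211) + 19974) = √((-⅓ + (⅓)*(-211)) + 19974) = √((-⅓ - 211/3) + 19974) = √(-212/3 + 19974) = √(59710/3) = √179130/3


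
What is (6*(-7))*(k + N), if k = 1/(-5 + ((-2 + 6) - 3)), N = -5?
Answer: 441/2 ≈ 220.50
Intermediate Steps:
k = -¼ (k = 1/(-5 + (4 - 3)) = 1/(-5 + 1) = 1/(-4) = -¼ ≈ -0.25000)
(6*(-7))*(k + N) = (6*(-7))*(-¼ - 5) = -42*(-21/4) = 441/2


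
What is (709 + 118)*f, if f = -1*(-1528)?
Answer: 1263656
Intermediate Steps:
f = 1528
(709 + 118)*f = (709 + 118)*1528 = 827*1528 = 1263656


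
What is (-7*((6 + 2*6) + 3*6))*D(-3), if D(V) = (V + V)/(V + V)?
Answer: -252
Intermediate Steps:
D(V) = 1 (D(V) = (2*V)/((2*V)) = (2*V)*(1/(2*V)) = 1)
(-7*((6 + 2*6) + 3*6))*D(-3) = -7*((6 + 2*6) + 3*6)*1 = -7*((6 + 12) + 18)*1 = -7*(18 + 18)*1 = -7*36*1 = -252*1 = -252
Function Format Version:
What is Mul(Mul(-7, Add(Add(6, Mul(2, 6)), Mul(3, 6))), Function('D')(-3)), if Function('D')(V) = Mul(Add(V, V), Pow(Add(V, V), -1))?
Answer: -252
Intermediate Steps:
Function('D')(V) = 1 (Function('D')(V) = Mul(Mul(2, V), Pow(Mul(2, V), -1)) = Mul(Mul(2, V), Mul(Rational(1, 2), Pow(V, -1))) = 1)
Mul(Mul(-7, Add(Add(6, Mul(2, 6)), Mul(3, 6))), Function('D')(-3)) = Mul(Mul(-7, Add(Add(6, Mul(2, 6)), Mul(3, 6))), 1) = Mul(Mul(-7, Add(Add(6, 12), 18)), 1) = Mul(Mul(-7, Add(18, 18)), 1) = Mul(Mul(-7, 36), 1) = Mul(-252, 1) = -252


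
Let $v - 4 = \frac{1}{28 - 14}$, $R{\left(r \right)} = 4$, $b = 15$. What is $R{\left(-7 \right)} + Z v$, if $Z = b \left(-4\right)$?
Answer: $- \frac{1682}{7} \approx -240.29$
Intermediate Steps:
$Z = -60$ ($Z = 15 \left(-4\right) = -60$)
$v = \frac{57}{14}$ ($v = 4 + \frac{1}{28 - 14} = 4 + \frac{1}{14} = \frac{57}{14} \approx 4.0714$)
$R{\left(-7 \right)} + Z v = 4 - \frac{1710}{7} = - \frac{1682}{7}$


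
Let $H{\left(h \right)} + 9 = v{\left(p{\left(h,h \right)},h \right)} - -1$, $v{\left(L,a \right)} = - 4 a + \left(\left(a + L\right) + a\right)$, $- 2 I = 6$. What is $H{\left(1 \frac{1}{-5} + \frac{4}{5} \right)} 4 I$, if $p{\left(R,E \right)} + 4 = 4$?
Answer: $\frac{552}{5} \approx 110.4$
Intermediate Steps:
$p{\left(R,E \right)} = 0$ ($p{\left(R,E \right)} = -4 + 4 = 0$)
$I = -3$ ($I = \left(- \frac{1}{2}\right) 6 = -3$)
$v{\left(L,a \right)} = L - 2 a$ ($v{\left(L,a \right)} = - 4 a + \left(\left(L + a\right) + a\right) = - 4 a + \left(L + 2 a\right) = L - 2 a$)
$H{\left(h \right)} = -8 - 2 h$ ($H{\left(h \right)} = -9 + \left(\left(0 - 2 h\right) - -1\right) = -9 - \left(-1 + 2 h\right) = -8 - 2 h$)
$H{\left(1 \frac{1}{-5} + \frac{4}{5} \right)} 4 I = \left(-8 - 2 \left(1 \frac{1}{-5} + \frac{4}{5}\right)\right) 4 \left(-3\right) = \left(-8 - 2 \left(1 \left(- \frac{1}{5}\right) + 4 \cdot \frac{1}{5}\right)\right) 4 \left(-3\right) = \left(-8 - 2 \left(- \frac{1}{5} + \frac{4}{5}\right)\right) 4 \left(-3\right) = \left(-8 - \frac{6}{5}\right) 4 \left(-3\right) = \left(- \frac{46}{5}\right) 4 \left(-3\right) = \left(- \frac{184}{5}\right) \left(-3\right) = \frac{552}{5}$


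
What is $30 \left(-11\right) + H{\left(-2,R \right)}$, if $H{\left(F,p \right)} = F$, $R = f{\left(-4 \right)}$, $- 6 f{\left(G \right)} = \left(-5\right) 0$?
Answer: $-332$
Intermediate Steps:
$f{\left(G \right)} = 0$ ($f{\left(G \right)} = - \frac{\left(-5\right) 0}{6} = \left(- \frac{1}{6}\right) 0 = 0$)
$R = 0$
$30 \left(-11\right) + H{\left(-2,R \right)} = 30 \left(-11\right) - 2 = -330 - 2 = -332$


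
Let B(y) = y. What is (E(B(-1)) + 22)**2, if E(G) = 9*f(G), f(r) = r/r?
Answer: 961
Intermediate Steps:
f(r) = 1
E(G) = 9 (E(G) = 9*1 = 9)
(E(B(-1)) + 22)**2 = (9 + 22)**2 = 31**2 = 961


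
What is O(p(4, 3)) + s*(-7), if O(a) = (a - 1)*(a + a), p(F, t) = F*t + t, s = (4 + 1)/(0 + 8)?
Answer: 3325/8 ≈ 415.63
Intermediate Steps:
s = 5/8 ≈ 0.62500
p(F, t) = t + F*t
O(a) = 2*a*(-1 + a) (O(a) = (-1 + a)*(2*a) = 2*a*(-1 + a))
O(p(4, 3)) + s*(-7) = 2*(3*(1 + 4))*(-1 + 3*(1 + 4)) + (5/8)*(-7) = 2*(3*5)*(-1 + 3*5) - 35/8 = 2*15*(-1 + 15) - 35/8 = 2*15*14 - 35/8 = 420 - 35/8 = 3325/8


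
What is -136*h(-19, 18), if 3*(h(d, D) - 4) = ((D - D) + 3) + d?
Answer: 544/3 ≈ 181.33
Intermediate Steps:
h(d, D) = 5 + d/3 (h(d, D) = 4 + (((D - D) + 3) + d)/3 = 4 + ((0 + 3) + d)/3 = 4 + (3 + d)/3 = 4 + (1 + d/3) = 5 + d/3)
-136*h(-19, 18) = -136*(5 + (⅓)*(-19)) = -136*(5 - 19/3) = -136*(-4/3) = 544/3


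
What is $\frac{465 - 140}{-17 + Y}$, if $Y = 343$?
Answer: $\frac{325}{326} \approx 0.99693$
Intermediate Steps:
$\frac{465 - 140}{-17 + Y} = \frac{465 - 140}{-17 + 343} = \frac{325}{326}$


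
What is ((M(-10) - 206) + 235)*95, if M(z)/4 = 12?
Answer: 7315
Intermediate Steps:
M(z) = 48 (M(z) = 4*12 = 48)
((M(-10) - 206) + 235)*95 = ((48 - 206) + 235)*95 = (-158 + 235)*95 = 77*95 = 7315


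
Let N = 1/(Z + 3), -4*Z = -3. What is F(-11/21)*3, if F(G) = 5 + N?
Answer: 79/5 ≈ 15.800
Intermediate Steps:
Z = ¾ (Z = -¼*(-3) = ¾ ≈ 0.75000)
N = 4/15 (N = 1/(¾ + 3) = 1/(15/4) = 4/15 ≈ 0.26667)
F(G) = 79/15 (F(G) = 5 + 4/15 = 79/15)
F(-11/21)*3 = (79/15)*3 = 79/5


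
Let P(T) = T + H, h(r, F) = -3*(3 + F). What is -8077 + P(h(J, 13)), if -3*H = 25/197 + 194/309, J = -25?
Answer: -1483825318/182619 ≈ -8125.3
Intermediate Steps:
h(r, F) = -9 - 3*F
H = -45943/182619 (H = -(25/197 + 194/309)/3 = -1/3*45943/60873 = -45943/182619 ≈ -0.25158)
P(T) = -45943/182619 + T (P(T) = T - 45943/182619 = -45943/182619 + T)
-8077 + P(h(J, 13)) = -8077 + (-45943/182619 + (-9 - 3*13)) = -8077 + (-45943/182619 + (-9 - 39)) = -8077 + (-45943/182619 - 48) = -8077 - 8811655/182619 = -1483825318/182619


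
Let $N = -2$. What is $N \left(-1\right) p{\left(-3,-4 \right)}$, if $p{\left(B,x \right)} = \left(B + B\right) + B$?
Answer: $-18$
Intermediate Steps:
$p{\left(B,x \right)} = 3 B$ ($p{\left(B,x \right)} = 2 B + B = 3 B$)
$N \left(-1\right) p{\left(-3,-4 \right)} = \left(-2\right) \left(-1\right) 3 \left(-3\right) = 2 \left(-9\right) = -18$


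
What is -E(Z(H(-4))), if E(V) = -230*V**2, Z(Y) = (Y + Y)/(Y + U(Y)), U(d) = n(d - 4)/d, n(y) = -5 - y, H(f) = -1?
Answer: 920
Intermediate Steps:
U(d) = (-1 - d)/d (U(d) = (-5 - (d - 4))/d = (-5 - (-4 + d))/d = (-5 + (4 - d))/d = (-1 - d)/d)
Z(Y) = 2*Y/(Y + (-1 - Y)/Y) (Z(Y) = (Y + Y)/(Y + (-1 - Y)/Y) = (2*Y)/(Y + (-1 - Y)/Y) = 2*Y/(Y + (-1 - Y)/Y))
-E(Z(H(-4))) = -(-230)*(2*(-1)**2/(-1 + (-1)**2 - 1*(-1)))**2 = -(-230)*(2*1/(-1 + 1 + 1))**2 = -(-230)*(2*1/1)**2 = -(-230)*(2*1*1)**2 = -(-230)*2**2 = -(-230)*4 = -1*(-920) = 920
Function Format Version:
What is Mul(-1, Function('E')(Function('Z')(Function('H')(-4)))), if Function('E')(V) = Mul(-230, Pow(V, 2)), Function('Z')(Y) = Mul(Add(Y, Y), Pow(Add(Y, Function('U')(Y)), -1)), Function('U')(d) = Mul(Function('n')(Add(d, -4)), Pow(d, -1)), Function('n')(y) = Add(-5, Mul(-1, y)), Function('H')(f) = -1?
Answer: 920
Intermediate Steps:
Function('U')(d) = Mul(Pow(d, -1), Add(-1, Mul(-1, d))) (Function('U')(d) = Mul(Add(-5, Mul(-1, Add(d, -4))), Pow(d, -1)) = Mul(Add(-5, Mul(-1, Add(-4, d))), Pow(d, -1)) = Mul(Add(-5, Add(4, Mul(-1, d))), Pow(d, -1)) = Mul(Add(-1, Mul(-1, d)), Pow(d, -1)) = Mul(Pow(d, -1), Add(-1, Mul(-1, d))))
Function('Z')(Y) = Mul(2, Y, Pow(Add(Y, Mul(Pow(Y, -1), Add(-1, Mul(-1, Y)))), -1)) (Function('Z')(Y) = Mul(Add(Y, Y), Pow(Add(Y, Mul(Pow(Y, -1), Add(-1, Mul(-1, Y)))), -1)) = Mul(Mul(2, Y), Pow(Add(Y, Mul(Pow(Y, -1), Add(-1, Mul(-1, Y)))), -1)) = Mul(2, Y, Pow(Add(Y, Mul(Pow(Y, -1), Add(-1, Mul(-1, Y)))), -1)))
Mul(-1, Function('E')(Function('Z')(Function('H')(-4)))) = Mul(-1, Mul(-230, Pow(Mul(2, Pow(-1, 2), Pow(Add(-1, Pow(-1, 2), Mul(-1, -1)), -1)), 2))) = Mul(-1, Mul(-230, Pow(Mul(2, 1, Pow(Add(-1, 1, 1), -1)), 2))) = Mul(-1, Mul(-230, Pow(Mul(2, 1, Pow(1, -1)), 2))) = Mul(-1, Mul(-230, Pow(Mul(2, 1, 1), 2))) = Mul(-1, Mul(-230, Pow(2, 2))) = Mul(-1, Mul(-230, 4)) = Mul(-1, -920) = 920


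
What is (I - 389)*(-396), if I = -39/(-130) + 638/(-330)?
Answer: 773454/5 ≈ 1.5469e+5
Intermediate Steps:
I = -49/30 (I = -39*(-1/130) + 638*(-1/330) = 3/10 - 29/15 = -49/30 ≈ -1.6333)
(I - 389)*(-396) = (-49/30 - 389)*(-396) = -11719/30*(-396) = 773454/5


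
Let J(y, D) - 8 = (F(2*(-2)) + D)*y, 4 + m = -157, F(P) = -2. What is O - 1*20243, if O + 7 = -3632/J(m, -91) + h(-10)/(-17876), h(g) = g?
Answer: -2711510992411/133900178 ≈ -20250.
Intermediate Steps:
m = -161 (m = -4 - 157 = -161)
J(y, D) = 8 + y*(-2 + D) (J(y, D) = 8 + (-2 + D)*y = 8 + y*(-2 + D))
O = -969689157/133900178 (O = -7 + (-3632/(8 - 2*(-161) - 91*(-161)) - 10/(-17876)) = -7 + (-3632/(8 + 322 + 14651) - 10*(-1/17876)) = -7 + (-3632/14981 + 5/8938) = -7 - 32387911/133900178 = -969689157/133900178 ≈ -7.2419)
O - 1*20243 = -969689157/133900178 - 1*20243 = -969689157/133900178 - 20243 = -2711510992411/133900178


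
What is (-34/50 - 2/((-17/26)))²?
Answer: 1022121/180625 ≈ 5.6588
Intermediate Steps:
(-34/50 - 2/((-17/26)))² = (-34*1/50 - 2/((-17*1/26)))² = (-17/25 - 2/(-17/26))² = (-17/25 - 2*(-26/17))² = (-17/25 + 52/17)² = (1011/425)² = 1022121/180625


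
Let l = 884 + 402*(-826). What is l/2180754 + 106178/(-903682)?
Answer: -132704664697/492677034057 ≈ -0.26935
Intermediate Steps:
l = -331168 (l = 884 - 332052 = -331168)
l/2180754 + 106178/(-903682) = -331168/2180754 + 106178/(-903682) = -331168*1/2180754 + 106178*(-1/903682) = -165584/1090377 - 53089/451841 = -132704664697/492677034057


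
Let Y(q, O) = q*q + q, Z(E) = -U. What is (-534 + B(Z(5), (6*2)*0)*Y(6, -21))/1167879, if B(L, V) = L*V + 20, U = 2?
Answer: 102/389293 ≈ 0.00026201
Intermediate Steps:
Z(E) = -2 (Z(E) = -1*2 = -2)
Y(q, O) = q + q² (Y(q, O) = q² + q = q + q²)
B(L, V) = 20 + L*V
(-534 + B(Z(5), (6*2)*0)*Y(6, -21))/1167879 = (-534 + (20 - 2*6*2*0)*(6*(1 + 6)))/1167879 = (-534 + (20 - 24*0)*(6*7))*(1/1167879) = (-534 + (20 - 2*0)*42)*(1/1167879) = (-534 + (20 + 0)*42)*(1/1167879) = (-534 + 20*42)*(1/1167879) = (-534 + 840)*(1/1167879) = 306*(1/1167879) = 102/389293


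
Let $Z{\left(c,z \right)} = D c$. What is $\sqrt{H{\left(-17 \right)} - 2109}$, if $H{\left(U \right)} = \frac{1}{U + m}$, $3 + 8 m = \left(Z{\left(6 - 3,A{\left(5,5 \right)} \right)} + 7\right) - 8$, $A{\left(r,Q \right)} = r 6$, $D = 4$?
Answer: $\frac{i \sqrt{33745}}{4} \approx 45.925 i$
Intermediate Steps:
$A{\left(r,Q \right)} = 6 r$
$Z{\left(c,z \right)} = 4 c$
$m = 1$ ($m = - \frac{3}{8} + \frac{\left(4 \left(6 - 3\right) + 7\right) - 8}{8} = - \frac{3}{8} + \frac{\left(4 \cdot 3 + 7\right) - 8}{8} = - \frac{3}{8} + \frac{\left(12 + 7\right) - 8}{8} = - \frac{3}{8} + \frac{19 - 8}{8} = - \frac{3}{8} + \frac{1}{8} \cdot 11 = - \frac{3}{8} + \frac{11}{8} = 1$)
$H{\left(U \right)} = \frac{1}{1 + U}$ ($H{\left(U \right)} = \frac{1}{U + 1} = \frac{1}{1 + U}$)
$\sqrt{H{\left(-17 \right)} - 2109} = \sqrt{\frac{1}{1 - 17} - 2109} = \sqrt{\frac{1}{-16} - 2109} = \sqrt{- \frac{1}{16} - 2109} = \sqrt{- \frac{33745}{16}} = \frac{i \sqrt{33745}}{4}$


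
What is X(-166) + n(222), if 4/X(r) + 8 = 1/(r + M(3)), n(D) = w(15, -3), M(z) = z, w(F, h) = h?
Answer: -4567/1305 ≈ -3.4996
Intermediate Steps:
n(D) = -3
X(r) = 4/(-8 + 1/(3 + r)) (X(r) = 4/(-8 + 1/(r + 3)) = 4/(-8 + 1/(3 + r)))
X(-166) + n(222) = 4*(-3 - 1*(-166))/(23 + 8*(-166)) - 3 = 4*(-3 + 166)/(23 - 1328) - 3 = 4*163/(-1305) - 3 = 4*(-1/1305)*163 - 3 = -652/1305 - 3 = -4567/1305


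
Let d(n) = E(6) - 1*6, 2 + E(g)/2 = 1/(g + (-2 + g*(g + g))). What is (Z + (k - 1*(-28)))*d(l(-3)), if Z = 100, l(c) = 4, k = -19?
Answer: -41311/38 ≈ -1087.1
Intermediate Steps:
E(g) = -4 + 2/(-2 + g + 2*g²) (E(g) = -4 + 2/(g + (-2 + g*(g + g))) = -4 + 2/(g + (-2 + g*(2*g))) = -4 + 2/(g + (-2 + 2*g²)) = -4 + 2/(-2 + g + 2*g²))
d(n) = -379/38 (d(n) = 2*(5 - 4*6² - 2*6)/(-2 + 6 + 2*6²) - 1*6 = 2*(5 - 4*36 - 12)/(-2 + 6 + 2*36) - 6 = 2*(5 - 144 - 12)/(-2 + 6 + 72) - 6 = 2*(-151)/76 - 6 = 2*(1/76)*(-151) - 6 = -151/38 - 6 = -379/38)
(Z + (k - 1*(-28)))*d(l(-3)) = (100 + (-19 - 1*(-28)))*(-379/38) = (100 + (-19 + 28))*(-379/38) = (100 + 9)*(-379/38) = 109*(-379/38) = -41311/38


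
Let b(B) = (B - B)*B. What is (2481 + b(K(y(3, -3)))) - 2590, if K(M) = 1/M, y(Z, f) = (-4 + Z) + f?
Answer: -109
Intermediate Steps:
y(Z, f) = -4 + Z + f
K(M) = 1/M
b(B) = 0 (b(B) = 0*B = 0)
(2481 + b(K(y(3, -3)))) - 2590 = (2481 + 0) - 2590 = 2481 - 2590 = -109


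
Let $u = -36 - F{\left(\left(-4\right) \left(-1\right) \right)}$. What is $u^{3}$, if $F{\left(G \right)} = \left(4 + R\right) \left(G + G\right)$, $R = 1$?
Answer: $-438976$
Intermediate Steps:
$F{\left(G \right)} = 10 G$ ($F{\left(G \right)} = \left(4 + 1\right) \left(G + G\right) = 5 \cdot 2 G = 10 G$)
$u = -76$ ($u = -36 - 10 \left(\left(-4\right) \left(-1\right)\right) = -36 - 10 \cdot 4 = -36 - 40 = -76$)
$u^{3} = \left(-76\right)^{3} = -438976$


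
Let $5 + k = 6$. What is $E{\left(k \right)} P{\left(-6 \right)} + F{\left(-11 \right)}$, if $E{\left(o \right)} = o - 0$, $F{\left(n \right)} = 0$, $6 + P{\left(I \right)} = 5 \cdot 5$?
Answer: $19$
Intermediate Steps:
$P{\left(I \right)} = 19$ ($P{\left(I \right)} = -6 + 5 \cdot 5 = -6 + 25 = 19$)
$k = 1$ ($k = -5 + 6 = 1$)
$E{\left(o \right)} = o$ ($E{\left(o \right)} = o + 0 = o$)
$E{\left(k \right)} P{\left(-6 \right)} + F{\left(-11 \right)} = 1 \cdot 19 + 0 = 19 + 0 = 19$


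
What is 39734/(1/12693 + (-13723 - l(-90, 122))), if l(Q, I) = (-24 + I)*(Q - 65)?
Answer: 252171831/9310316 ≈ 27.085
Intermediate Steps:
l(Q, I) = (-65 + Q)*(-24 + I) (l(Q, I) = (-24 + I)*(-65 + Q) = (-65 + Q)*(-24 + I))
39734/(1/12693 + (-13723 - l(-90, 122))) = 39734/(1/12693 + (-13723 - (1560 - 65*122 - 24*(-90) + 122*(-90)))) = 39734/(1/12693 + (-13723 - (1560 - 7930 + 2160 - 10980))) = 39734/(1/12693 + (-13723 - 1*(-15190))) = 39734/(1/12693 + (-13723 + 15190)) = 39734/(1/12693 + 1467) = 39734/(18620632/12693) = 39734*(12693/18620632) = 252171831/9310316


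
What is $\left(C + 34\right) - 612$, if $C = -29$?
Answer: $-607$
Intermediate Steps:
$\left(C + 34\right) - 612 = \left(-29 + 34\right) - 612 = 5 - 612 = -607$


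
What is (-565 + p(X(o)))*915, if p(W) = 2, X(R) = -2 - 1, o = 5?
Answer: -515145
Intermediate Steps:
X(R) = -3
(-565 + p(X(o)))*915 = (-565 + 2)*915 = -563*915 = -515145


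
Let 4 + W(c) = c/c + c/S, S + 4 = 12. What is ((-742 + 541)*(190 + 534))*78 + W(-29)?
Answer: -90807029/8 ≈ -1.1351e+7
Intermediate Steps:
S = 8 (S = -4 + 12 = 8)
W(c) = -3 + c/8 (W(c) = -4 + (c/c + c/8) = -4 + (1 + c*(⅛)) = -4 + (1 + c/8) = -3 + c/8)
((-742 + 541)*(190 + 534))*78 + W(-29) = ((-742 + 541)*(190 + 534))*78 + (-3 + (⅛)*(-29)) = -201*724*78 + (-3 - 29/8) = -145524*78 - 53/8 = -11350872 - 53/8 = -90807029/8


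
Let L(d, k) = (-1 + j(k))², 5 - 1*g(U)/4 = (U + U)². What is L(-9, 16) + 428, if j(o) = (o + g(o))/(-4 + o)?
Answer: 1040176/9 ≈ 1.1558e+5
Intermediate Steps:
g(U) = 20 - 16*U² (g(U) = 20 - 4*(U + U)² = 20 - 4*4*U² = 20 - 16*U²)
j(o) = (20 + o - 16*o²)/(-4 + o) (j(o) = (o + (20 - 16*o²))/(-4 + o) = (20 + o - 16*o²)/(-4 + o))
L(d, k) = (-1 + (20 + k - 16*k²)/(-4 + k))²
L(-9, 16) + 428 = 64*(-3 + 2*16²)²/(-4 + 16)² + 428 = 64*(-3 + 2*256)²/12² + 428 = 64*(1/144)*(-3 + 512)² + 428 = 64*(1/144)*509² + 428 = 64*(1/144)*259081 + 428 = 1036324/9 + 428 = 1040176/9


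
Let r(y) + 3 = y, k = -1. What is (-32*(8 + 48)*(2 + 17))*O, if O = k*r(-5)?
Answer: -272384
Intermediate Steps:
r(y) = -3 + y
O = 8 (O = -(-3 - 5) = -1*(-8) = 8)
(-32*(8 + 48)*(2 + 17))*O = -32*(8 + 48)*(2 + 17)*8 = -1792*19*8 = -32*1064*8 = -34048*8 = -272384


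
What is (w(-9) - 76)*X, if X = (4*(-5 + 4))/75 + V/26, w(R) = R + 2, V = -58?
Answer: 184841/975 ≈ 189.58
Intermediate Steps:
w(R) = 2 + R
X = -2227/975 (X = (4*(-5 + 4))/75 - 58/26 = (4*(-1))*(1/75) - 58*1/26 = -4*1/75 - 29/13 = -4/75 - 29/13 = -2227/975 ≈ -2.2841)
(w(-9) - 76)*X = ((2 - 9) - 76)*(-2227/975) = (-7 - 76)*(-2227/975) = -83*(-2227/975) = 184841/975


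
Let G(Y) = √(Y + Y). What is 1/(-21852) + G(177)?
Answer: -1/21852 + √354 ≈ 18.815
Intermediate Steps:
G(Y) = √2*√Y (G(Y) = √(2*Y) = √2*√Y)
1/(-21852) + G(177) = 1/(-21852) + √2*√177 = -1/21852 + √354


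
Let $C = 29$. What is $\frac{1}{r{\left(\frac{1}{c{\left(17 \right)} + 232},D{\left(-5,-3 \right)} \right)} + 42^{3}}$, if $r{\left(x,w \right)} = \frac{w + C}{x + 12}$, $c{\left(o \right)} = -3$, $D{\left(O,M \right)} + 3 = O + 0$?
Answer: $\frac{2749}{203672721} \approx 1.3497 \cdot 10^{-5}$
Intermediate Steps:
$D{\left(O,M \right)} = -3 + O$ ($D{\left(O,M \right)} = -3 + \left(O + 0\right) = -3 + O$)
$r{\left(x,w \right)} = \frac{29 + w}{12 + x}$ ($r{\left(x,w \right)} = \frac{w + 29}{x + 12} = \frac{29 + w}{12 + x}$)
$\frac{1}{r{\left(\frac{1}{c{\left(17 \right)} + 232},D{\left(-5,-3 \right)} \right)} + 42^{3}} = \frac{1}{\frac{29 - 8}{12 + \frac{1}{-3 + 232}} + 42^{3}} = \frac{1}{\frac{29 - 8}{12 + \frac{1}{229}} + 74088} = \frac{1}{\frac{1}{12 + \frac{1}{229}} \cdot 21 + 74088} = \frac{1}{\frac{1}{\frac{2749}{229}} \cdot 21 + 74088} = \frac{1}{\frac{229}{2749} \cdot 21 + 74088} = \frac{1}{\frac{4809}{2749} + 74088} = \frac{1}{\frac{203672721}{2749}} = \frac{2749}{203672721}$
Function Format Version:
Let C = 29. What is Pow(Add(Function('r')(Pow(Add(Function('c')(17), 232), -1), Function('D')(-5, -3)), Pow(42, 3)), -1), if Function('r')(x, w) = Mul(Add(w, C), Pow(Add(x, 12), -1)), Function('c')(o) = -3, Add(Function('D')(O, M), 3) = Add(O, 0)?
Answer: Rational(2749, 203672721) ≈ 1.3497e-5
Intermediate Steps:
Function('D')(O, M) = Add(-3, O) (Function('D')(O, M) = Add(-3, Add(O, 0)) = Add(-3, O))
Function('r')(x, w) = Mul(Pow(Add(12, x), -1), Add(29, w)) (Function('r')(x, w) = Mul(Add(w, 29), Pow(Add(x, 12), -1)) = Mul(Add(29, w), Pow(Add(12, x), -1)) = Mul(Pow(Add(12, x), -1), Add(29, w)))
Pow(Add(Function('r')(Pow(Add(Function('c')(17), 232), -1), Function('D')(-5, -3)), Pow(42, 3)), -1) = Pow(Add(Mul(Pow(Add(12, Pow(Add(-3, 232), -1)), -1), Add(29, Add(-3, -5))), Pow(42, 3)), -1) = Pow(Add(Mul(Pow(Add(12, Pow(229, -1)), -1), Add(29, -8)), 74088), -1) = Pow(Add(Mul(Pow(Add(12, Rational(1, 229)), -1), 21), 74088), -1) = Pow(Add(Mul(Pow(Rational(2749, 229), -1), 21), 74088), -1) = Pow(Add(Mul(Rational(229, 2749), 21), 74088), -1) = Pow(Add(Rational(4809, 2749), 74088), -1) = Pow(Rational(203672721, 2749), -1) = Rational(2749, 203672721)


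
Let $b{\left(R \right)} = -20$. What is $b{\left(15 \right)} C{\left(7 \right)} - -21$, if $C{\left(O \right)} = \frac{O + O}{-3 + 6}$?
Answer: $- \frac{217}{3} \approx -72.333$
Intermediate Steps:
$C{\left(O \right)} = \frac{2 O}{3}$
$b{\left(15 \right)} C{\left(7 \right)} - -21 = - 20 \cdot \frac{2}{3} \cdot 7 - -21 = \left(-20\right) \frac{14}{3} + \left(-111 + 132\right) = - \frac{280}{3} + 21 = - \frac{217}{3}$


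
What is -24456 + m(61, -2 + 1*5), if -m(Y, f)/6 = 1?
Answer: -24462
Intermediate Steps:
m(Y, f) = -6 (m(Y, f) = -6*1 = -6)
-24456 + m(61, -2 + 1*5) = -24456 - 6 = -24462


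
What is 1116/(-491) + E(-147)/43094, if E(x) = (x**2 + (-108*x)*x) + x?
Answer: -591718557/10579577 ≈ -55.930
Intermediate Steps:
E(x) = x - 107*x**2 (E(x) = (x**2 - 108*x**2) + x = -107*x**2 + x = x - 107*x**2)
1116/(-491) + E(-147)/43094 = 1116/(-491) - 147*(1 - 107*(-147))/43094 = 1116*(-1/491) - 147*(1 + 15729)*(1/43094) = -1116/491 - 147*15730*(1/43094) = -1116/491 - 2312310*1/43094 = -1116/491 - 1156155/21547 = -591718557/10579577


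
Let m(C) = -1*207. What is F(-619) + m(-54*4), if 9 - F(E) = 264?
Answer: -462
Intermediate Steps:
F(E) = -255 (F(E) = 9 - 1*264 = 9 - 264 = -255)
m(C) = -207
F(-619) + m(-54*4) = -255 - 207 = -462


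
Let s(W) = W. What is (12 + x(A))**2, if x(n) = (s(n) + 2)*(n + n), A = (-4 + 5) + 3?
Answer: 3600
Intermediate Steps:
A = 4 (A = 1 + 3 = 4)
x(n) = 2*n*(2 + n) (x(n) = (n + 2)*(n + n) = (2 + n)*(2*n) = 2*n*(2 + n))
(12 + x(A))**2 = (12 + 2*4*(2 + 4))**2 = (12 + 2*4*6)**2 = (12 + 48)**2 = 60**2 = 3600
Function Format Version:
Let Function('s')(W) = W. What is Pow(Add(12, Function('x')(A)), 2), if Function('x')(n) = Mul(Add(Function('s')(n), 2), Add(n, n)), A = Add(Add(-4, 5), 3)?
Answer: 3600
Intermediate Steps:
A = 4 (A = Add(1, 3) = 4)
Function('x')(n) = Mul(2, n, Add(2, n)) (Function('x')(n) = Mul(Add(n, 2), Add(n, n)) = Mul(Add(2, n), Mul(2, n)) = Mul(2, n, Add(2, n)))
Pow(Add(12, Function('x')(A)), 2) = Pow(Add(12, Mul(2, 4, Add(2, 4))), 2) = Pow(Add(12, Mul(2, 4, 6)), 2) = Pow(Add(12, 48), 2) = Pow(60, 2) = 3600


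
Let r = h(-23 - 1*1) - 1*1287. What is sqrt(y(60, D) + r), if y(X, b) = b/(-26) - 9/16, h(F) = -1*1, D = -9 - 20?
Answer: I*sqrt(3481257)/52 ≈ 35.881*I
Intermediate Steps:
D = -29
h(F) = -1
y(X, b) = -9/16 - b/26 (y(X, b) = b*(-1/26) - 9*1/16 = -b/26 - 9/16 = -9/16 - b/26)
r = -1288 (r = -1 - 1*1287 = -1 - 1287 = -1288)
sqrt(y(60, D) + r) = sqrt((-9/16 - 1/26*(-29)) - 1288) = sqrt((-9/16 + 29/26) - 1288) = sqrt(115/208 - 1288) = sqrt(-267789/208) = I*sqrt(3481257)/52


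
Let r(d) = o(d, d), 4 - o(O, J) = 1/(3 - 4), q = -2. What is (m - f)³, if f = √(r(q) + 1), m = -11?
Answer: -(11 + √6)³ ≈ -2432.9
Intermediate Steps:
o(O, J) = 5 (o(O, J) = 4 - 1/(3 - 4) = 4 - 1/(-1) = 4 - 1*(-1) = 4 + 1 = 5)
r(d) = 5
f = √6 (f = √(5 + 1) = √6 ≈ 2.4495)
(m - f)³ = (-11 - √6)³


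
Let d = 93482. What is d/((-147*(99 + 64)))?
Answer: -93482/23961 ≈ -3.9014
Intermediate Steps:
d/((-147*(99 + 64))) = 93482/((-147*(99 + 64))) = 93482/((-147*163)) = 93482/(-23961) = 93482*(-1/23961) = -93482/23961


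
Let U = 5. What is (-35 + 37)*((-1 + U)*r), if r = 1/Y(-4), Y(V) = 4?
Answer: 2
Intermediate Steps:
r = 1/4 ≈ 0.25000
(-35 + 37)*((-1 + U)*r) = (-35 + 37)*((-1 + 5)*(1/4)) = 2*(4*(1/4)) = 2*1 = 2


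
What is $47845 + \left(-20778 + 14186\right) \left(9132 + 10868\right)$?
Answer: $-131792155$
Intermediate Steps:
$47845 + \left(-20778 + 14186\right) \left(9132 + 10868\right) = 47845 - 131840000 = -131792155$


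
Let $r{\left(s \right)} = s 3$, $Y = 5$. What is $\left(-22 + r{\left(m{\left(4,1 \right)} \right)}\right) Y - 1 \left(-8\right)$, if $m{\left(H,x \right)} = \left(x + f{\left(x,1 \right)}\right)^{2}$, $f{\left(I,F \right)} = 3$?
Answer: $138$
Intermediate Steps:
$m{\left(H,x \right)} = \left(3 + x\right)^{2}$ ($m{\left(H,x \right)} = \left(x + 3\right)^{2} = \left(3 + x\right)^{2}$)
$r{\left(s \right)} = 3 s$
$\left(-22 + r{\left(m{\left(4,1 \right)} \right)}\right) Y - 1 \left(-8\right) = \left(-22 + 3 \left(3 + 1\right)^{2}\right) 5 - 1 \left(-8\right) = \left(-22 + 3 \cdot 4^{2}\right) 5 - -8 = \left(-22 + 3 \cdot 16\right) 5 + 8 = \left(-22 + 48\right) 5 + 8 = 26 \cdot 5 + 8 = 130 + 8 = 138$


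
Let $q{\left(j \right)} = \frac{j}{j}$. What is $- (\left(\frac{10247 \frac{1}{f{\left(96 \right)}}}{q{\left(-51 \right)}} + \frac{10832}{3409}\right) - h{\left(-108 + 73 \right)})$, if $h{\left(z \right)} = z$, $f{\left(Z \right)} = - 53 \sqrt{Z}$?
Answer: $- \frac{130147}{3409} + \frac{10247 \sqrt{6}}{1272} \approx -18.445$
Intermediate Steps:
$q{\left(j \right)} = 1$
$- (\left(\frac{10247 \frac{1}{f{\left(96 \right)}}}{q{\left(-51 \right)}} + \frac{10832}{3409}\right) - h{\left(-108 + 73 \right)}) = - (\left(\frac{10247 \frac{1}{\left(-53\right) \sqrt{96}}}{1} + \frac{10832}{3409}\right) - \left(-108 + 73\right)) = - (\left(\frac{10247}{\left(-53\right) 4 \sqrt{6}} \cdot 1 + 10832 \cdot \frac{1}{3409}\right) - -35) = - (\left(\frac{10247}{\left(-212\right) \sqrt{6}} \cdot 1 + \frac{10832}{3409}\right) + 35) = - (\left(10247 \left(- \frac{\sqrt{6}}{1272}\right) 1 + \frac{10832}{3409}\right) + 35) = - (\left(- \frac{10247 \sqrt{6}}{1272} \cdot 1 + \frac{10832}{3409}\right) + 35) = - (\left(- \frac{10247 \sqrt{6}}{1272} + \frac{10832}{3409}\right) + 35) = - (\left(\frac{10832}{3409} - \frac{10247 \sqrt{6}}{1272}\right) + 35) = - (\frac{130147}{3409} - \frac{10247 \sqrt{6}}{1272}) = - \frac{130147}{3409} + \frac{10247 \sqrt{6}}{1272}$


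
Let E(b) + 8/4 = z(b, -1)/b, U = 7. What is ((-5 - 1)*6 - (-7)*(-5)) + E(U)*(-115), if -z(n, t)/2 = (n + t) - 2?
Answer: 2033/7 ≈ 290.43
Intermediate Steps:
z(n, t) = 4 - 2*n - 2*t (z(n, t) = -2*((n + t) - 2) = -2*(-2 + n + t) = 4 - 2*n - 2*t)
E(b) = -2 + (6 - 2*b)/b (E(b) = -2 + (4 - 2*b - 2*(-1))/b = -2 + (4 - 2*b + 2)/b = -2 + (6 - 2*b)/b)
((-5 - 1)*6 - (-7)*(-5)) + E(U)*(-115) = ((-5 - 1)*6 - (-7)*(-5)) + (-4 + 6/7)*(-115) = (-6*6 - 1*35) + (-4 + 6*(1/7))*(-115) = (-36 - 35) + (-4 + 6/7)*(-115) = -71 - 22/7*(-115) = -71 + 2530/7 = 2033/7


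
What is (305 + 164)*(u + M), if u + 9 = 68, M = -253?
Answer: -90986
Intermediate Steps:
u = 59 (u = -9 + 68 = 59)
(305 + 164)*(u + M) = (305 + 164)*(59 - 253) = 469*(-194) = -90986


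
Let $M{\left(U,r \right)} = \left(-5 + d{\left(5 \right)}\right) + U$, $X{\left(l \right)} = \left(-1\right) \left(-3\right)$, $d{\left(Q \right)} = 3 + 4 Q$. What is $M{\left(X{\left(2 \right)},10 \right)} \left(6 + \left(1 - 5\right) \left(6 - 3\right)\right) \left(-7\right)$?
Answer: $882$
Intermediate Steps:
$X{\left(l \right)} = 3$
$M{\left(U,r \right)} = 18 + U$ ($M{\left(U,r \right)} = \left(-5 + \left(3 + 4 \cdot 5\right)\right) + U = \left(-5 + \left(3 + 20\right)\right) + U = \left(-5 + 23\right) + U = 18 + U$)
$M{\left(X{\left(2 \right)},10 \right)} \left(6 + \left(1 - 5\right) \left(6 - 3\right)\right) \left(-7\right) = \left(18 + 3\right) \left(6 + \left(1 - 5\right) \left(6 - 3\right)\right) \left(-7\right) = 21 \left(6 - 12\right) \left(-7\right) = 21 \left(\left(-6\right) \left(-7\right)\right) = 21 \cdot 42 = 882$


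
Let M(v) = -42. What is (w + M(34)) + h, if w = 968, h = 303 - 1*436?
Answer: 793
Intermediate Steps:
h = -133 (h = 303 - 436 = -133)
(w + M(34)) + h = (968 - 42) - 133 = 926 - 133 = 793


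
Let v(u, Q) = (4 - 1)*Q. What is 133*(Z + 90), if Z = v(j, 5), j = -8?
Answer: 13965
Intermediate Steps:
v(u, Q) = 3*Q
Z = 15 (Z = 3*5 = 15)
133*(Z + 90) = 133*(15 + 90) = 133*105 = 13965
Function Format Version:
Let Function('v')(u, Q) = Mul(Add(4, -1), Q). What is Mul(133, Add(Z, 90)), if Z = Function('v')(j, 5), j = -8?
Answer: 13965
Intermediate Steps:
Function('v')(u, Q) = Mul(3, Q)
Z = 15 (Z = Mul(3, 5) = 15)
Mul(133, Add(Z, 90)) = Mul(133, Add(15, 90)) = Mul(133, 105) = 13965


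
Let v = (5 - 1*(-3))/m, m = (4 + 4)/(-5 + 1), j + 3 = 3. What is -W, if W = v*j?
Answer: 0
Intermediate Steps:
j = 0 (j = -3 + 3 = 0)
m = -2 (m = 8/(-4) = 8*(-¼) = -2)
v = -4 (v = (5 - 1*(-3))/(-2) = (5 + 3)*(-½) = 8*(-½) = -4)
W = 0 (W = -4*0 = 0)
-W = -1*0 = 0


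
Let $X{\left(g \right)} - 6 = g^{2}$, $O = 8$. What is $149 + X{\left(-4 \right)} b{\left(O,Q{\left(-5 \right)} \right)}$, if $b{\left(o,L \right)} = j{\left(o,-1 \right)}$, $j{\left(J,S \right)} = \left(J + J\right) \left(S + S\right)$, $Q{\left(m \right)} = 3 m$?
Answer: $-555$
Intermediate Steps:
$j{\left(J,S \right)} = 4 J S$ ($j{\left(J,S \right)} = 2 J 2 S = 4 J S$)
$b{\left(o,L \right)} = - 4 o$ ($b{\left(o,L \right)} = 4 o \left(-1\right) = - 4 o$)
$X{\left(g \right)} = 6 + g^{2}$
$149 + X{\left(-4 \right)} b{\left(O,Q{\left(-5 \right)} \right)} = 149 + \left(6 + \left(-4\right)^{2}\right) \left(\left(-4\right) 8\right) = 149 + \left(6 + 16\right) \left(-32\right) = 149 + 22 \left(-32\right) = 149 - 704 = -555$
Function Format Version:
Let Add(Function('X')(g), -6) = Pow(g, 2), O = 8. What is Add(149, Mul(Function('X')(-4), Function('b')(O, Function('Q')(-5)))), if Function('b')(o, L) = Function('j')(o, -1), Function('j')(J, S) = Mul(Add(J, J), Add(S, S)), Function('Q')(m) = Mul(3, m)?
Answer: -555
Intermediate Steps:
Function('j')(J, S) = Mul(4, J, S) (Function('j')(J, S) = Mul(Mul(2, J), Mul(2, S)) = Mul(4, J, S))
Function('b')(o, L) = Mul(-4, o) (Function('b')(o, L) = Mul(4, o, -1) = Mul(-4, o))
Function('X')(g) = Add(6, Pow(g, 2))
Add(149, Mul(Function('X')(-4), Function('b')(O, Function('Q')(-5)))) = Add(149, Mul(Add(6, Pow(-4, 2)), Mul(-4, 8))) = Add(149, Mul(Add(6, 16), -32)) = Add(149, Mul(22, -32)) = Add(149, -704) = -555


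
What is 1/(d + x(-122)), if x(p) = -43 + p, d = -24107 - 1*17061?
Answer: -1/41333 ≈ -2.4194e-5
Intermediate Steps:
d = -41168 (d = -24107 - 17061 = -41168)
1/(d + x(-122)) = 1/(-41168 + (-43 - 122)) = 1/(-41168 - 165) = 1/(-41333) = -1/41333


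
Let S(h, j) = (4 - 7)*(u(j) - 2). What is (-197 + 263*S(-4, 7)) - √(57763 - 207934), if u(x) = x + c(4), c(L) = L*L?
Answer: -16766 - I*√150171 ≈ -16766.0 - 387.52*I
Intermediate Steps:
c(L) = L²
u(x) = 16 + x (u(x) = x + 4² = x + 16 = 16 + x)
S(h, j) = -42 - 3*j (S(h, j) = (4 - 7)*((16 + j) - 2) = -3*(14 + j) = -42 - 3*j)
(-197 + 263*S(-4, 7)) - √(57763 - 207934) = (-197 + 263*(-42 - 3*7)) - √(57763 - 207934) = (-197 + 263*(-42 - 21)) - √(-150171) = (-197 + 263*(-63)) - I*√150171 = (-197 - 16569) - I*√150171 = -16766 - I*√150171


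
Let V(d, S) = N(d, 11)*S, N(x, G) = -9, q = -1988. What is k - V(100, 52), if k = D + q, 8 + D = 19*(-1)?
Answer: -1547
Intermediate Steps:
D = -27 (D = -8 + 19*(-1) = -8 - 19 = -27)
V(d, S) = -9*S
k = -2015 (k = -27 - 1988 = -2015)
k - V(100, 52) = -2015 - (-9)*52 = -2015 - 1*(-468) = -2015 + 468 = -1547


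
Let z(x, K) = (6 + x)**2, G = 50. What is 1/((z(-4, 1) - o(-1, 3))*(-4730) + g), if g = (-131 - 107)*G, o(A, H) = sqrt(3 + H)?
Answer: -1541/40781750 - 473*sqrt(6)/81563500 ≈ -5.1991e-5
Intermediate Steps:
g = -11900 (g = (-131 - 107)*50 = -238*50 = -11900)
1/((z(-4, 1) - o(-1, 3))*(-4730) + g) = 1/(((6 - 4)**2 - sqrt(3 + 3))*(-4730) - 11900) = 1/((2**2 - sqrt(6))*(-4730) - 11900) = 1/((4 - sqrt(6))*(-4730) - 11900) = 1/((-18920 + 4730*sqrt(6)) - 11900) = 1/(-30820 + 4730*sqrt(6))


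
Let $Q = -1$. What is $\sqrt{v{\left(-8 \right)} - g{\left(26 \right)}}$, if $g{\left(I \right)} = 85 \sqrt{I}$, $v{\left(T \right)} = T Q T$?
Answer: $\sqrt{-64 - 85 \sqrt{26}} \approx 22.303 i$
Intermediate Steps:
$v{\left(T \right)} = - T^{2}$ ($v{\left(T \right)} = T \left(-1\right) T = - T T = - T^{2}$)
$\sqrt{v{\left(-8 \right)} - g{\left(26 \right)}} = \sqrt{- \left(-8\right)^{2} - 85 \sqrt{26}} = \sqrt{\left(-1\right) 64 - 85 \sqrt{26}} = \sqrt{-64 - 85 \sqrt{26}}$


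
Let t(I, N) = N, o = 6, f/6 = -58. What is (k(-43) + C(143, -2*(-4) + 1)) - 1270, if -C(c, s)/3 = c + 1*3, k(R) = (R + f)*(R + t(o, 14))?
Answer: 9631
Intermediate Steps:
f = -348 (f = 6*(-58) = -348)
k(R) = (-348 + R)*(14 + R) (k(R) = (R - 348)*(R + 14) = (-348 + R)*(14 + R))
C(c, s) = -9 - 3*c (C(c, s) = -3*(c + 1*3) = -3*(c + 3) = -3*(3 + c) = -9 - 3*c)
(k(-43) + C(143, -2*(-4) + 1)) - 1270 = ((-4872 + (-43)² - 334*(-43)) + (-9 - 3*143)) - 1270 = ((-4872 + 1849 + 14362) + (-9 - 429)) - 1270 = (11339 - 438) - 1270 = 10901 - 1270 = 9631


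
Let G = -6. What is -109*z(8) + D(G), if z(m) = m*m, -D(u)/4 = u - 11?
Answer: -6908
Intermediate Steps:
D(u) = 44 - 4*u (D(u) = -4*(u - 11) = -4*(-11 + u) = 44 - 4*u)
z(m) = m**2
-109*z(8) + D(G) = -109*8**2 + (44 - 4*(-6)) = -109*64 + (44 + 24) = -6976 + 68 = -6908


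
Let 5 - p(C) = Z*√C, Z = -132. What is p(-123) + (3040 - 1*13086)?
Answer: -10041 + 132*I*√123 ≈ -10041.0 + 1464.0*I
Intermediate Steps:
p(C) = 5 + 132*√C (p(C) = 5 - (-132)*√C = 5 + 132*√C)
p(-123) + (3040 - 1*13086) = (5 + 132*√(-123)) + (3040 - 1*13086) = (5 + 132*(I*√123)) + (3040 - 13086) = (5 + 132*I*√123) - 10046 = -10041 + 132*I*√123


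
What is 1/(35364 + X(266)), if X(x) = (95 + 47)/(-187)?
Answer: 187/6612926 ≈ 2.8278e-5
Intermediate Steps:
X(x) = -142/187 (X(x) = 142*(-1/187) = -142/187)
1/(35364 + X(266)) = 1/(35364 - 142/187) = 1/(6612926/187) = 187/6612926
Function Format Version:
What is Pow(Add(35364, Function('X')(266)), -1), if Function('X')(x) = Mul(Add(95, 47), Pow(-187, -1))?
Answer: Rational(187, 6612926) ≈ 2.8278e-5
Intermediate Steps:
Function('X')(x) = Rational(-142, 187) (Function('X')(x) = Mul(142, Rational(-1, 187)) = Rational(-142, 187))
Pow(Add(35364, Function('X')(266)), -1) = Pow(Add(35364, Rational(-142, 187)), -1) = Pow(Rational(6612926, 187), -1) = Rational(187, 6612926)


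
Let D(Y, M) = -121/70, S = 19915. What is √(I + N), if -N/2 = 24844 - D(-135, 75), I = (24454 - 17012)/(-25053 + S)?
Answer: 2*I*√2049758125835/12845 ≈ 222.92*I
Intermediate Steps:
I = -3721/2569 (I = (24454 - 17012)/(-25053 + 19915) = 7442/(-5138) = 7442*(-1/5138) = -3721/2569 ≈ -1.4484)
D(Y, M) = -121/70 (D(Y, M) = -121*1/70 = -121/70)
N = -1739201/35 (N = -2*(24844 - 1*(-121/70)) = -2*(24844 + 121/70) = -2*1739201/70 = -1739201/35 ≈ -49691.)
√(I + N) = √(-3721/2569 - 1739201/35) = √(-638305372/12845) = 2*I*√2049758125835/12845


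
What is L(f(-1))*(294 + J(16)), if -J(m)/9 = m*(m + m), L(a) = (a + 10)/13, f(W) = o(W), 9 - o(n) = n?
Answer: -86280/13 ≈ -6636.9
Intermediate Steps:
o(n) = 9 - n
f(W) = 9 - W
L(a) = 10/13 + a/13 (L(a) = (10 + a)*(1/13) = 10/13 + a/13)
J(m) = -18*m² (J(m) = -9*m*(m + m) = -9*m*2*m = -18*m²)
L(f(-1))*(294 + J(16)) = (10/13 + (9 - 1*(-1))/13)*(294 - 18*16²) = (10/13 + (9 + 1)/13)*(294 - 18*256) = (10/13 + (1/13)*10)*(294 - 4608) = (10/13 + 10/13)*(-4314) = (20/13)*(-4314) = -86280/13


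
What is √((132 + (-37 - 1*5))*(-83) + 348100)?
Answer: √340630 ≈ 583.63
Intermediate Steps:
√((132 + (-37 - 1*5))*(-83) + 348100) = √((132 + (-37 - 5))*(-83) + 348100) = √((132 - 42)*(-83) + 348100) = √(90*(-83) + 348100) = √(-7470 + 348100) = √340630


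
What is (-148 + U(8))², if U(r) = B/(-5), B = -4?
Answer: 541696/25 ≈ 21668.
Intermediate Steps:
U(r) = ⅘ (U(r) = -4/(-5) = -4*(-⅕) = ⅘)
(-148 + U(8))² = (-148 + ⅘)² = (-736/5)² = 541696/25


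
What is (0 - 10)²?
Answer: 100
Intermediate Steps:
(0 - 10)² = (-10)² = 100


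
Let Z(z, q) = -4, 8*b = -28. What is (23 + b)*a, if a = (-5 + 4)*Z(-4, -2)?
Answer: 78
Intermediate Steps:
b = -7/2 (b = (⅛)*(-28) = -7/2 ≈ -3.5000)
a = 4 (a = (-5 + 4)*(-4) = -1*(-4) = 4)
(23 + b)*a = (23 - 7/2)*4 = (39/2)*4 = 78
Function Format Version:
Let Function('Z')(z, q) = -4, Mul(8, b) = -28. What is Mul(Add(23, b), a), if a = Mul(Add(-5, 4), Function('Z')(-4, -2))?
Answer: 78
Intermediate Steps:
b = Rational(-7, 2) (b = Mul(Rational(1, 8), -28) = Rational(-7, 2) ≈ -3.5000)
a = 4 (a = Mul(Add(-5, 4), -4) = Mul(-1, -4) = 4)
Mul(Add(23, b), a) = Mul(Add(23, Rational(-7, 2)), 4) = Mul(Rational(39, 2), 4) = 78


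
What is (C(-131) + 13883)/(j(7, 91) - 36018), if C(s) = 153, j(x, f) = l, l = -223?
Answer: -14036/36241 ≈ -0.38730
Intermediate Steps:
j(x, f) = -223
(C(-131) + 13883)/(j(7, 91) - 36018) = (153 + 13883)/(-223 - 36018) = 14036/(-36241) = 14036*(-1/36241) = -14036/36241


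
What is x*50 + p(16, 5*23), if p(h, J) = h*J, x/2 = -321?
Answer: -30260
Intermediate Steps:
x = -642 (x = 2*(-321) = -642)
p(h, J) = J*h
x*50 + p(16, 5*23) = -642*50 + (5*23)*16 = -32100 + 115*16 = -32100 + 1840 = -30260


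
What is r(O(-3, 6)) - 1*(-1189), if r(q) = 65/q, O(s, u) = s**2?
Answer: 10766/9 ≈ 1196.2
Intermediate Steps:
r(O(-3, 6)) - 1*(-1189) = 65/((-3)**2) - 1*(-1189) = 65/9 + 1189 = 10766/9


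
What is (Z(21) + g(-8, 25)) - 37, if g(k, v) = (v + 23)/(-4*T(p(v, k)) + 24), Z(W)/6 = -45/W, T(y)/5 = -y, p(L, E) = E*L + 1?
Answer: -345245/6923 ≈ -49.869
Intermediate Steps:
p(L, E) = 1 + E*L
T(y) = -5*y (T(y) = 5*(-y) = -5*y)
Z(W) = -270/W (Z(W) = 6*(-45/W) = -270/W)
g(k, v) = (23 + v)/(44 + 20*k*v) (g(k, v) = (v + 23)/(-(-20)*(1 + k*v) + 24) = (23 + v)/(-4*(-5 - 5*k*v) + 24) = (23 + v)/((20 + 20*k*v) + 24) = (23 + v)/(44 + 20*k*v))
(Z(21) + g(-8, 25)) - 37 = (-270/21 + (23 + 25)/(4*(11 + 5*(-8)*25))) - 37 = (-270*1/21 + (¼)*48/(11 - 1000)) - 37 = (-90/7 + (¼)*48/(-989)) - 37 = (-90/7 + (¼)*(-1/989)*48) - 37 = (-90/7 - 12/989) - 37 = -89094/6923 - 37 = -345245/6923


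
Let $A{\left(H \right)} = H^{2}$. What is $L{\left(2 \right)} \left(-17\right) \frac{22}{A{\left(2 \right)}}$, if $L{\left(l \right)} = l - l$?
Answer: $0$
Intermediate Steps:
$L{\left(l \right)} = 0$
$L{\left(2 \right)} \left(-17\right) \frac{22}{A{\left(2 \right)}} = 0 \left(-17\right) \frac{22}{2^{2}} = 0 \cdot \frac{22}{4} = 0 \cdot 22 \cdot \frac{1}{4} = 0 \cdot \frac{11}{2} = 0$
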